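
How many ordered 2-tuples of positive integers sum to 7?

6

A composition of 7 into 2 positive parts is chosen by placing 1 dividers among the 6 gaps between 7 units: C(6,1) = 6.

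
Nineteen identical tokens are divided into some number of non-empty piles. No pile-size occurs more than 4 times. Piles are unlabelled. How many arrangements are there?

325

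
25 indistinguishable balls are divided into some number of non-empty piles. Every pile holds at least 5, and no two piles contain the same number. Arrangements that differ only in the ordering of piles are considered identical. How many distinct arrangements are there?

Enumerating:
25
5,20
6,19
7,18
8,17
9,16
10,15
11,14
5,6,14
12,13
5,7,13
5,8,12
6,7,12
5,9,11
6,8,11
6,9,10
7,8,10

17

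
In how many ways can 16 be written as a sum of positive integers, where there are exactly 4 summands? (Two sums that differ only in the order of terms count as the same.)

A partial list (first 12 by largest part):
13+1+1+1
12+2+1+1
11+3+1+1
11+2+2+1
10+4+1+1
10+3+2+1
10+2+2+2
9+5+1+1
9+4+2+1
9+3+3+1
9+3+2+2
8+6+1+1
…and 22 more, for 34 total.

34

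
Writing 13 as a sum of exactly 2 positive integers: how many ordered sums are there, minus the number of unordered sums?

6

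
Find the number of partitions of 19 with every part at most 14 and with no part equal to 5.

343

Direct enumeration gives 343 partitions.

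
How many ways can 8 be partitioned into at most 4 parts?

15

The partitions of 8 that satisfy the conditions:
8
1,7
2,6
1,1,6
3,5
1,2,5
1,1,1,5
4,4
1,3,4
2,2,4
1,1,2,4
2,3,3
1,1,3,3
1,2,2,3
2,2,2,2
Counting gives 15.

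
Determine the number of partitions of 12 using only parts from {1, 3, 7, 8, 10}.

10

The partitions of 12 that satisfy the conditions:
10 + 1 + 1
8 + 3 + 1
8 + 1 + 1 + 1 + 1
7 + 3 + 1 + 1
7 + 1 + 1 + 1 + 1 + 1
3 + 3 + 3 + 3
3 + 3 + 3 + 1 + 1 + 1
3 + 3 + 1 + 1 + 1 + 1 + 1 + 1
3 + 1 + 1 + 1 + 1 + 1 + 1 + 1 + 1 + 1
1 + 1 + 1 + 1 + 1 + 1 + 1 + 1 + 1 + 1 + 1 + 1
That's 10 in total.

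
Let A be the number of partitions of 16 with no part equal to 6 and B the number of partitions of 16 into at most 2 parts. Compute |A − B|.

Partitions of 16 with no part equal to 6: 189.
Partitions of 16 into at most 2 parts: 9.
|189 − 9| = 180.

180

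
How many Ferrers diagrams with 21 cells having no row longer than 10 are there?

Systematic enumeration (by largest part, then next-largest, …) yields 653.

653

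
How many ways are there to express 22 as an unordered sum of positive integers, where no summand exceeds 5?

Direct enumeration gives 255 partitions.

255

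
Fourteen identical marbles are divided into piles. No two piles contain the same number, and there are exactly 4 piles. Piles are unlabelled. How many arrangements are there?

They are:
1,2,3,8
1,2,4,7
1,2,5,6
1,3,4,6
2,3,4,5
Counting gives 5.

5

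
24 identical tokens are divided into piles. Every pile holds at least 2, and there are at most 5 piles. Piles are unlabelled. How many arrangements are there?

183

There are 183 such partitions.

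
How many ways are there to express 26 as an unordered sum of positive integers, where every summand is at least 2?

There are 478 such partitions.

478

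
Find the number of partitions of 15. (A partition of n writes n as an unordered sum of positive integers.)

Systematic enumeration (by largest part, then next-largest, …) yields 176.

176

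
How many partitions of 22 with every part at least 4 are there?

A partial list (first 12 by largest part):
22
18 + 4
17 + 5
16 + 6
15 + 7
14 + 8
14 + 4 + 4
13 + 9
13 + 5 + 4
12 + 10
12 + 6 + 4
12 + 5 + 5
…and 22 more, for 34 total.

34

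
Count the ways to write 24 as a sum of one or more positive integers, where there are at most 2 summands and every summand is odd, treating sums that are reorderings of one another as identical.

6

The partitions of 24 that satisfy the conditions:
23 + 1
21 + 3
19 + 5
17 + 7
15 + 9
13 + 11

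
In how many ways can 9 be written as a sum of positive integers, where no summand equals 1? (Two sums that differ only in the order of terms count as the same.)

8

The partitions of 9 that satisfy the conditions:
9
2+7
3+6
4+5
2+2+5
2+3+4
3+3+3
2+2+2+3
That's 8 in total.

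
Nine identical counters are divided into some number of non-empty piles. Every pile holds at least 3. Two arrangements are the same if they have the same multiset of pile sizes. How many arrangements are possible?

4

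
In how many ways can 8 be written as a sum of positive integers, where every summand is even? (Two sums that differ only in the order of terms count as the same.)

5

Enumerating:
8
6, 2
4, 4
4, 2, 2
2, 2, 2, 2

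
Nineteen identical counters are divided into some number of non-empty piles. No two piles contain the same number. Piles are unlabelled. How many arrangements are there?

54

There are too many to list fully; the first 12 (by largest part) are:
19
18 + 1
17 + 2
16 + 3
16 + 2 + 1
15 + 4
15 + 3 + 1
14 + 5
14 + 4 + 1
14 + 3 + 2
13 + 6
13 + 5 + 1
…and 42 more, for 54 total.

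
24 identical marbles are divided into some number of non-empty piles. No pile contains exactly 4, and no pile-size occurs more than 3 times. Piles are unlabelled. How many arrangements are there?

414

Direct enumeration gives 414 partitions.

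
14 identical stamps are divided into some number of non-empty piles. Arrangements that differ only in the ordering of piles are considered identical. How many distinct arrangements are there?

A full systematic count gives 135.

135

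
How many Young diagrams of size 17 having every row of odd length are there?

38

There are too many to list fully; the first 12 (by largest part) are:
17
15, 1, 1
13, 3, 1
13, 1, 1, 1, 1
11, 5, 1
11, 3, 3
11, 3, 1, 1, 1
11, 1, 1, 1, 1, 1, 1
9, 7, 1
9, 5, 3
9, 5, 1, 1, 1
9, 3, 3, 1, 1
…and 26 more, for 38 total.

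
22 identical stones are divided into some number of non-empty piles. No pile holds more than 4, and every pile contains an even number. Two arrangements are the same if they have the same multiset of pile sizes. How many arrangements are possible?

6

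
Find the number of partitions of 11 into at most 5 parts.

37

There are too many to list fully; the first 12 (by largest part) are:
11
1+10
2+9
1+1+9
3+8
1+2+8
1+1+1+8
4+7
1+3+7
2+2+7
1+1+2+7
1+1+1+1+7
…and 25 more, for 37 total.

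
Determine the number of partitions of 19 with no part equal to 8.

434

A full systematic count gives 434.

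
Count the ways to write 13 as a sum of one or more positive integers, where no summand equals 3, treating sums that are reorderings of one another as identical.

There are too many to list fully; the first 12 (by largest part) are:
13
1 + 12
2 + 11
1 + 1 + 11
1 + 2 + 10
1 + 1 + 1 + 10
4 + 9
2 + 2 + 9
1 + 1 + 2 + 9
1 + 1 + 1 + 1 + 9
5 + 8
1 + 4 + 8
…and 47 more, for 59 total.

59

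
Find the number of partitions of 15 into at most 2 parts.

8

The partitions of 15 that satisfy the conditions:
15
14,1
13,2
12,3
11,4
10,5
9,6
8,7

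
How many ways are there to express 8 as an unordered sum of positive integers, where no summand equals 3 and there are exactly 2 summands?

3

Listing the qualifying partitions of 8:
7, 1
6, 2
4, 4
That's 3 in total.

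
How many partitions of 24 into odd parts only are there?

There are 122 such partitions.

122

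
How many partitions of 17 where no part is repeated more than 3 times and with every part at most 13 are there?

There are 159 such partitions.

159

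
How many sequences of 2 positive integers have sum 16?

Equivalently, choose which 1 of the 15 gaps become plus signs: C(15,1) = 15.

15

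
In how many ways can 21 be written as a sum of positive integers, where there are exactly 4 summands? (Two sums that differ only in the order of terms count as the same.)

72

Enumerating by decreasing first part gives 72 partitions in all.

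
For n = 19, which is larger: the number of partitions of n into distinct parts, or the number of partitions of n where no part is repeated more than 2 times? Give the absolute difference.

Partitions of 19 into distinct parts: 54.
Partitions of 19 where no part is repeated more than 2 times: 163.
|54 − 163| = 109.

109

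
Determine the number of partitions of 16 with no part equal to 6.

189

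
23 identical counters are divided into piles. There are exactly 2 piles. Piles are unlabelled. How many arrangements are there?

11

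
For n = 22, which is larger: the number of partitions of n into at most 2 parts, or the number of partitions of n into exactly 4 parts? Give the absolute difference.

Partitions of 22 into at most 2 parts: 12.
Partitions of 22 into exactly 4 parts: 84.
|12 − 84| = 72.

72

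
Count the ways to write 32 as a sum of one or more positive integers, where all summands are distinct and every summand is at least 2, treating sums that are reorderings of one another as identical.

209

Direct enumeration gives 209 partitions.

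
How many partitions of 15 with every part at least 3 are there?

17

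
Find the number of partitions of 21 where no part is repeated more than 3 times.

395

Systematic enumeration (by largest part, then next-largest, …) yields 395.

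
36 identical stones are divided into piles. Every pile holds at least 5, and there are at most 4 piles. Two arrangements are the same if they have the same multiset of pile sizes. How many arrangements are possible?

There are 127 such partitions.

127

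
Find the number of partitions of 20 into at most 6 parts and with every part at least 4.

24

The partitions of 20 that satisfy the conditions:
20
16+4
15+5
14+6
13+7
12+8
12+4+4
11+9
11+5+4
10+10
10+6+4
10+5+5
9+7+4
9+6+5
8+8+4
8+7+5
8+6+6
8+4+4+4
7+7+6
7+5+4+4
6+6+4+4
6+5+5+4
5+5+5+5
4+4+4+4+4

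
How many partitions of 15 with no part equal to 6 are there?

146

Enumerating by decreasing first part gives 146 partitions in all.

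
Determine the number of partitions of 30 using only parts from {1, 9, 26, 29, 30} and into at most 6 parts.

Listing the qualifying partitions of 30:
30
1,29
1,1,1,1,26
1,1,1,9,9,9

4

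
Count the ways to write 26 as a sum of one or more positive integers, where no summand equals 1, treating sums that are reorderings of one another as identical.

478

Enumerating by decreasing first part gives 478 partitions in all.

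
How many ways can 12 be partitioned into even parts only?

Listing the qualifying partitions of 12:
12
2+10
4+8
2+2+8
6+6
2+4+6
2+2+2+6
4+4+4
2+2+4+4
2+2+2+2+4
2+2+2+2+2+2

11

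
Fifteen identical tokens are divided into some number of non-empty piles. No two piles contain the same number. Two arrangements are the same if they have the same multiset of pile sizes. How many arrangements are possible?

There are too many to list fully; the first 12 (by largest part) are:
15
1,14
2,13
3,12
1,2,12
4,11
1,3,11
5,10
1,4,10
2,3,10
6,9
1,5,9
…and 15 more, for 27 total.

27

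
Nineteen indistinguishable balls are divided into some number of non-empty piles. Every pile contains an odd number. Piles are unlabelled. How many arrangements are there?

54

There are too many to list fully; the first 12 (by largest part) are:
19
17,1,1
15,3,1
15,1,1,1,1
13,5,1
13,3,3
13,3,1,1,1
13,1,1,1,1,1,1
11,7,1
11,5,3
11,5,1,1,1
11,3,3,1,1
…and 42 more, for 54 total.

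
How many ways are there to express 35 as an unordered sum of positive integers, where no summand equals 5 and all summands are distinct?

386

Counting exhaustively, 386 partitions satisfy the conditions.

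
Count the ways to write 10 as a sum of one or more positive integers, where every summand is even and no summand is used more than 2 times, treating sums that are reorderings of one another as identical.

Enumerating:
10
8, 2
6, 4
6, 2, 2
4, 4, 2

5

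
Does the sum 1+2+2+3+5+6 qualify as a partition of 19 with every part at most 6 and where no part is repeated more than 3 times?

Yes

The parts sum to 19, and the condition 'no summand exceeds 6' holds; the condition 'no summand is used more than 3 times' holds.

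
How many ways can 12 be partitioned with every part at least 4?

Listing the qualifying partitions of 12:
12
8 + 4
7 + 5
6 + 6
4 + 4 + 4

5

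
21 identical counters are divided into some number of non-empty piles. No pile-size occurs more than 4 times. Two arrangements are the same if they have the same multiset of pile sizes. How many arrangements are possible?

505

Enumerating by decreasing first part gives 505 partitions in all.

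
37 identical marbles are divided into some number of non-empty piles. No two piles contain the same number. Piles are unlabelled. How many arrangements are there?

760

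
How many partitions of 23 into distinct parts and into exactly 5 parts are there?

Enumerating:
13,4,3,2,1
12,5,3,2,1
11,6,3,2,1
11,5,4,2,1
10,7,3,2,1
10,6,4,2,1
10,5,4,3,1
9,8,3,2,1
9,7,4,2,1
9,6,5,2,1
9,6,4,3,1
9,5,4,3,2
8,7,5,2,1
8,7,4,3,1
8,6,5,3,1
8,6,4,3,2
7,6,5,4,1
7,6,5,3,2
Counting gives 18.

18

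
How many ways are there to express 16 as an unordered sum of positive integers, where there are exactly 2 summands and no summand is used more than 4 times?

Listing the qualifying partitions of 16:
1,15
2,14
3,13
4,12
5,11
6,10
7,9
8,8
That's 8 in total.

8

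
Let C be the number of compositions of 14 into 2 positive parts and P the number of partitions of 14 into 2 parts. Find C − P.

6

Compositions: C(13,1) = 13.
Partitions of 14 into exactly 2 parts: 7.
Difference: 13 − 7 = 6.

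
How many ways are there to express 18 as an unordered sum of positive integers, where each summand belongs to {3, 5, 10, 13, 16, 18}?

The partitions of 18 that satisfy the conditions:
18
5 + 13
3 + 5 + 10
3 + 5 + 5 + 5
3 + 3 + 3 + 3 + 3 + 3

5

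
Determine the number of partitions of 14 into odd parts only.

They are:
13, 1
11, 3
11, 1, 1, 1
9, 5
9, 3, 1, 1
9, 1, 1, 1, 1, 1
7, 7
7, 5, 1, 1
7, 3, 3, 1
7, 3, 1, 1, 1, 1
7, 1, 1, 1, 1, 1, 1, 1
5, 5, 3, 1
5, 5, 1, 1, 1, 1
5, 3, 3, 3
5, 3, 3, 1, 1, 1
5, 3, 1, 1, 1, 1, 1, 1
5, 1, 1, 1, 1, 1, 1, 1, 1, 1
3, 3, 3, 3, 1, 1
3, 3, 3, 1, 1, 1, 1, 1
3, 3, 1, 1, 1, 1, 1, 1, 1, 1
3, 1, 1, 1, 1, 1, 1, 1, 1, 1, 1, 1
1, 1, 1, 1, 1, 1, 1, 1, 1, 1, 1, 1, 1, 1

22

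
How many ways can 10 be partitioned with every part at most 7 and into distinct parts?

7

They are:
3, 7
1, 2, 7
4, 6
1, 3, 6
1, 4, 5
2, 3, 5
1, 2, 3, 4
That's 7 in total.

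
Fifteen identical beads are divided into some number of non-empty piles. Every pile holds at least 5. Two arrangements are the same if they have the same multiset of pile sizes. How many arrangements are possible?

The partitions of 15 that satisfy the conditions:
15
10,5
9,6
8,7
5,5,5
Counting gives 5.

5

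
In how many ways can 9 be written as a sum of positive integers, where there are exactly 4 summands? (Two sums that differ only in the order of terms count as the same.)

Enumerating:
1+1+1+6
1+1+2+5
1+1+3+4
1+2+2+4
1+2+3+3
2+2+2+3
That's 6 in total.

6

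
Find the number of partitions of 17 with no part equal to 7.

Counting exhaustively, 255 partitions satisfy the conditions.

255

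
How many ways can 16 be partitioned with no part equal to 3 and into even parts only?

They are:
16
14 + 2
12 + 4
12 + 2 + 2
10 + 6
10 + 4 + 2
10 + 2 + 2 + 2
8 + 8
8 + 6 + 2
8 + 4 + 4
8 + 4 + 2 + 2
8 + 2 + 2 + 2 + 2
6 + 6 + 4
6 + 6 + 2 + 2
6 + 4 + 4 + 2
6 + 4 + 2 + 2 + 2
6 + 2 + 2 + 2 + 2 + 2
4 + 4 + 4 + 4
4 + 4 + 4 + 2 + 2
4 + 4 + 2 + 2 + 2 + 2
4 + 2 + 2 + 2 + 2 + 2 + 2
2 + 2 + 2 + 2 + 2 + 2 + 2 + 2

22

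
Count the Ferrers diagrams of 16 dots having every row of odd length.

32

There are too many to list fully; the first 12 (by largest part) are:
1,15
3,13
1,1,1,13
5,11
1,1,3,11
1,1,1,1,1,11
7,9
1,1,5,9
1,3,3,9
1,1,1,1,3,9
1,1,1,1,1,1,1,9
1,1,7,7
…and 20 more, for 32 total.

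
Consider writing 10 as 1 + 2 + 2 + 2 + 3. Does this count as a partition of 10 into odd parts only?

No

The parts sum to 10, and the condition 'every summand is odd' is violated.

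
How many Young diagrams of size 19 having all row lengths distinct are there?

There are too many to list fully; the first 12 (by largest part) are:
19
18, 1
17, 2
16, 3
16, 2, 1
15, 4
15, 3, 1
14, 5
14, 4, 1
14, 3, 2
13, 6
13, 5, 1
…and 42 more, for 54 total.

54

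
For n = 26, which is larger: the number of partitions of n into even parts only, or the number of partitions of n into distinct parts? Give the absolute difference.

64

Partitions of 26 into even parts only: 101.
Partitions of 26 into distinct parts: 165.
|101 − 165| = 64.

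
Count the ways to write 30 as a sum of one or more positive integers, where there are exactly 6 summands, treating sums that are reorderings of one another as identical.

532

Systematic enumeration (by largest part, then next-largest, …) yields 532.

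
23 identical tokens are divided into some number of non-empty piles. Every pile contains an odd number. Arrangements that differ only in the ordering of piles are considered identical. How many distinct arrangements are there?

104

Counting exhaustively, 104 partitions satisfy the conditions.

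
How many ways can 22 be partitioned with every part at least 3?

73

Counting exhaustively, 73 partitions satisfy the conditions.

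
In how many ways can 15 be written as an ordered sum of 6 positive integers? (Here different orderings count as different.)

By stars and bars with positive parts, the count is C(14,5) = 2002.

2002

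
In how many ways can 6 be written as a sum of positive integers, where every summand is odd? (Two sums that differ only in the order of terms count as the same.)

4

Enumerating:
5,1
3,3
3,1,1,1
1,1,1,1,1,1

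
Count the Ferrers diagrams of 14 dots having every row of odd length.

22

They are:
13 + 1
11 + 3
11 + 1 + 1 + 1
9 + 5
9 + 3 + 1 + 1
9 + 1 + 1 + 1 + 1 + 1
7 + 7
7 + 5 + 1 + 1
7 + 3 + 3 + 1
7 + 3 + 1 + 1 + 1 + 1
7 + 1 + 1 + 1 + 1 + 1 + 1 + 1
5 + 5 + 3 + 1
5 + 5 + 1 + 1 + 1 + 1
5 + 3 + 3 + 3
5 + 3 + 3 + 1 + 1 + 1
5 + 3 + 1 + 1 + 1 + 1 + 1 + 1
5 + 1 + 1 + 1 + 1 + 1 + 1 + 1 + 1 + 1
3 + 3 + 3 + 3 + 1 + 1
3 + 3 + 3 + 1 + 1 + 1 + 1 + 1
3 + 3 + 1 + 1 + 1 + 1 + 1 + 1 + 1 + 1
3 + 1 + 1 + 1 + 1 + 1 + 1 + 1 + 1 + 1 + 1 + 1
1 + 1 + 1 + 1 + 1 + 1 + 1 + 1 + 1 + 1 + 1 + 1 + 1 + 1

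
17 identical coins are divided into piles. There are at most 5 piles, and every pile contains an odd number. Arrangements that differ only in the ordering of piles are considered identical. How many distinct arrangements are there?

19

Listing the qualifying partitions of 17:
17
15,1,1
13,3,1
13,1,1,1,1
11,5,1
11,3,3
11,3,1,1,1
9,7,1
9,5,3
9,5,1,1,1
9,3,3,1,1
7,7,3
7,7,1,1,1
7,5,5
7,5,3,1,1
7,3,3,3,1
5,5,5,1,1
5,5,3,3,1
5,3,3,3,3
Counting gives 19.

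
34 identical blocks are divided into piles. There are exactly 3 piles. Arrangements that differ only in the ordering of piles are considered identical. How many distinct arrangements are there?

96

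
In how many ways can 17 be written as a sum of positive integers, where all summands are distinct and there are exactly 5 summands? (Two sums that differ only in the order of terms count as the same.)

Listing the qualifying partitions of 17:
7,4,3,2,1
6,5,3,2,1
That's 2 in total.

2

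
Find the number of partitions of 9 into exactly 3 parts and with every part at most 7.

7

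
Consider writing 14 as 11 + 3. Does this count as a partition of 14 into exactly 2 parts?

The parts sum to 14, and the condition 'there are exactly 2 summands' holds.

Yes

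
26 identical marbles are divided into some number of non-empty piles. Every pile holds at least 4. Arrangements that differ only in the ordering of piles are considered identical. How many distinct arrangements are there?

There are too many to list fully; the first 12 (by largest part) are:
26
22, 4
21, 5
20, 6
19, 7
18, 8
18, 4, 4
17, 9
17, 5, 4
16, 10
16, 6, 4
16, 5, 5
…and 58 more, for 70 total.

70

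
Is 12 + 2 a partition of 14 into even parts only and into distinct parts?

The parts sum to 14, and the condition 'every summand is even' holds; the condition 'all summands are distinct' holds.

Yes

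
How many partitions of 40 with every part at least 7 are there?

A full systematic count gives 96.

96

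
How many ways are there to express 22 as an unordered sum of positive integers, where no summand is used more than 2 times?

297

Counting exhaustively, 297 partitions satisfy the conditions.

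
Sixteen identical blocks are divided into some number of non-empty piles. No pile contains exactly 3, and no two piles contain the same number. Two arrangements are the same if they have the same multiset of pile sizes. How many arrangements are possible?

20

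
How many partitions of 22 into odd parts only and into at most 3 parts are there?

6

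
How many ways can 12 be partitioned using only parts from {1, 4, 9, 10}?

Listing the qualifying partitions of 12:
10, 1, 1
9, 1, 1, 1
4, 4, 4
4, 4, 1, 1, 1, 1
4, 1, 1, 1, 1, 1, 1, 1, 1
1, 1, 1, 1, 1, 1, 1, 1, 1, 1, 1, 1

6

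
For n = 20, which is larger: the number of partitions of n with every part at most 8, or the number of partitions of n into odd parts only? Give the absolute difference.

Partitions of 20 with every part at most 8: 434.
Partitions of 20 into odd parts only: 64.
|434 − 64| = 370.

370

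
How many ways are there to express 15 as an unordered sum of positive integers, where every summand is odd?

27

A partial list (first 12 by largest part):
15
13 + 1 + 1
11 + 3 + 1
11 + 1 + 1 + 1 + 1
9 + 5 + 1
9 + 3 + 3
9 + 3 + 1 + 1 + 1
9 + 1 + 1 + 1 + 1 + 1 + 1
7 + 7 + 1
7 + 5 + 3
7 + 5 + 1 + 1 + 1
7 + 3 + 3 + 1 + 1
…and 15 more, for 27 total.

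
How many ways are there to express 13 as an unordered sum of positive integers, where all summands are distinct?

They are:
13
12+1
11+2
10+3
10+2+1
9+4
9+3+1
8+5
8+4+1
8+3+2
7+6
7+5+1
7+4+2
7+3+2+1
6+5+2
6+4+3
6+4+2+1
5+4+3+1

18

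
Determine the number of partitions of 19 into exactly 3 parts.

30

There are too many to list fully; the first 12 (by largest part) are:
17, 1, 1
16, 2, 1
15, 3, 1
15, 2, 2
14, 4, 1
14, 3, 2
13, 5, 1
13, 4, 2
13, 3, 3
12, 6, 1
12, 5, 2
12, 4, 3
…and 18 more, for 30 total.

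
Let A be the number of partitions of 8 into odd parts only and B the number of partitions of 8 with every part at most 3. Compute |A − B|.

4

Partitions of 8 into odd parts only: 6.
Partitions of 8 with every part at most 3: 10.
|6 − 10| = 4.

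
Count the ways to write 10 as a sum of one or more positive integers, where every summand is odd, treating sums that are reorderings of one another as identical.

10

Listing the qualifying partitions of 10:
9, 1
7, 3
7, 1, 1, 1
5, 5
5, 3, 1, 1
5, 1, 1, 1, 1, 1
3, 3, 3, 1
3, 3, 1, 1, 1, 1
3, 1, 1, 1, 1, 1, 1, 1
1, 1, 1, 1, 1, 1, 1, 1, 1, 1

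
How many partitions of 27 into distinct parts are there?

There are 192 such partitions.

192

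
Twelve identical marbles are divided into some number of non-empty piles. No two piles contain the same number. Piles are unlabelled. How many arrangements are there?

15

Listing the qualifying partitions of 12:
12
1 + 11
2 + 10
3 + 9
1 + 2 + 9
4 + 8
1 + 3 + 8
5 + 7
1 + 4 + 7
2 + 3 + 7
1 + 5 + 6
2 + 4 + 6
1 + 2 + 3 + 6
3 + 4 + 5
1 + 2 + 4 + 5
That's 15 in total.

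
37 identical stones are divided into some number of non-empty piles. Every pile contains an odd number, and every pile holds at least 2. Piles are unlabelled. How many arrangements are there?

A full systematic count gives 92.

92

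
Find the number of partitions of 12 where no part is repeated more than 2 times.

There are too many to list fully; the first 12 (by largest part) are:
12
1+11
2+10
1+1+10
3+9
1+2+9
4+8
1+3+8
2+2+8
1+1+2+8
5+7
1+4+7
…and 24 more, for 36 total.

36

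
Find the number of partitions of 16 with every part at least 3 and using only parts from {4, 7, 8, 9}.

4

The partitions of 16 that satisfy the conditions:
9 + 7
8 + 8
8 + 4 + 4
4 + 4 + 4 + 4
That's 4 in total.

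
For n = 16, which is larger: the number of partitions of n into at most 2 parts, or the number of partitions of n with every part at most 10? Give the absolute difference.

Partitions of 16 into at most 2 parts: 9.
Partitions of 16 with every part at most 10: 212.
|9 − 212| = 203.

203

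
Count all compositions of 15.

16384

Each of the 14 gaps between 15 units is either a break or not: 2^14 = 16384.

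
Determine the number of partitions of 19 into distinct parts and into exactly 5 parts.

5

Listing the qualifying partitions of 19:
1+2+3+4+9
1+2+3+5+8
1+2+3+6+7
1+2+4+5+7
1+3+4+5+6
Counting gives 5.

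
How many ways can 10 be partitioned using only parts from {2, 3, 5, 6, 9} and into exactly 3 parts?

2

Enumerating:
2,2,6
2,3,5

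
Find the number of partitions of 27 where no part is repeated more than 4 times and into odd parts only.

92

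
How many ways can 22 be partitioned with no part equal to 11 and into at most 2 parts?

Enumerating:
22
21+1
20+2
19+3
18+4
17+5
16+6
15+7
14+8
13+9
12+10

11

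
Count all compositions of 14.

8192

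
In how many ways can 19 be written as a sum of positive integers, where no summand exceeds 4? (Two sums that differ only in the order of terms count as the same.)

Systematic enumeration (by largest part, then next-largest, …) yields 94.

94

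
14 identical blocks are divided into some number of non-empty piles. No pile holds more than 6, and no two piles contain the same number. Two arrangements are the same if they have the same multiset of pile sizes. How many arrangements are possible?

4

Enumerating:
6,5,3
6,5,2,1
6,4,3,1
5,4,3,2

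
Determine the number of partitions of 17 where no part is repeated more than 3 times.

166

Direct enumeration gives 166 partitions.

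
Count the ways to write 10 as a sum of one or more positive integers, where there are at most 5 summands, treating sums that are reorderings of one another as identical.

30

A partial list (first 12 by largest part):
10
9 + 1
8 + 2
8 + 1 + 1
7 + 3
7 + 2 + 1
7 + 1 + 1 + 1
6 + 4
6 + 3 + 1
6 + 2 + 2
6 + 2 + 1 + 1
6 + 1 + 1 + 1 + 1
…and 18 more, for 30 total.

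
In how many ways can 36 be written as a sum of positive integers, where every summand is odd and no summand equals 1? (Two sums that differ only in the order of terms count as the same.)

83

Enumerating by decreasing first part gives 83 partitions in all.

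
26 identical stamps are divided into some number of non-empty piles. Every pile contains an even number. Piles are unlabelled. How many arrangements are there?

There are 101 such partitions.

101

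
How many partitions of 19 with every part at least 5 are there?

They are:
19
14+5
13+6
12+7
11+8
10+9
9+5+5
8+6+5
7+7+5
7+6+6
Counting gives 10.

10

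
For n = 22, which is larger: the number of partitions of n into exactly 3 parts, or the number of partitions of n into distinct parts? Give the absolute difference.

Partitions of 22 into exactly 3 parts: 40.
Partitions of 22 into distinct parts: 89.
|40 − 89| = 49.

49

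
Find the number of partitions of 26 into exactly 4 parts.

Systematic enumeration (by largest part, then next-largest, …) yields 136.

136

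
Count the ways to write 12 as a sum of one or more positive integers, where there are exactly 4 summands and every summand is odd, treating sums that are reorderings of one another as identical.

They are:
1 + 1 + 1 + 9
1 + 1 + 3 + 7
1 + 1 + 5 + 5
1 + 3 + 3 + 5
3 + 3 + 3 + 3

5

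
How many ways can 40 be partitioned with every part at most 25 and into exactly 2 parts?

6

Listing the qualifying partitions of 40:
25+15
24+16
23+17
22+18
21+19
20+20
Counting gives 6.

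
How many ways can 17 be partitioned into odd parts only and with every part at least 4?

They are:
17
7,5,5
Counting gives 2.

2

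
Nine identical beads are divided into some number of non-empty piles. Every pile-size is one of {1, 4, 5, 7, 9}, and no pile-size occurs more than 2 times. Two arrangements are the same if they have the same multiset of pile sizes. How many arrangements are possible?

Enumerating:
9
7 + 1 + 1
5 + 4
4 + 4 + 1

4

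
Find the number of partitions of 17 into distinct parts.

A partial list (first 12 by largest part):
17
16 + 1
15 + 2
14 + 3
14 + 2 + 1
13 + 4
13 + 3 + 1
12 + 5
12 + 4 + 1
12 + 3 + 2
11 + 6
11 + 5 + 1
…and 26 more, for 38 total.

38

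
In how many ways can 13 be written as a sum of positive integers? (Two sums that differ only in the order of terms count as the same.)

There are 101 such partitions.

101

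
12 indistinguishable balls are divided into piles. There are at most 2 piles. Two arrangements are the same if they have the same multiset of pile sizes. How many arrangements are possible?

7

Enumerating:
12
11,1
10,2
9,3
8,4
7,5
6,6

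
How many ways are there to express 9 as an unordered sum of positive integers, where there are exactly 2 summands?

They are:
8, 1
7, 2
6, 3
5, 4

4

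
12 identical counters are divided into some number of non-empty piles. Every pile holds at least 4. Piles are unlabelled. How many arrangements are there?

5

Listing the qualifying partitions of 12:
12
8,4
7,5
6,6
4,4,4
That's 5 in total.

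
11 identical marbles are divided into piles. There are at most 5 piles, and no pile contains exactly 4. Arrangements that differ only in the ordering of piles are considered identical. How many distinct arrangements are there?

A partial list (first 12 by largest part):
11
10+1
9+2
9+1+1
8+3
8+2+1
8+1+1+1
7+3+1
7+2+2
7+2+1+1
7+1+1+1+1
6+5
…and 14 more, for 26 total.

26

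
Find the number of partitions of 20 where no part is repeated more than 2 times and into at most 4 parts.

102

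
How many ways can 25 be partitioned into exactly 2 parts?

12

The partitions of 25 that satisfy the conditions:
24 + 1
23 + 2
22 + 3
21 + 4
20 + 5
19 + 6
18 + 7
17 + 8
16 + 9
15 + 10
14 + 11
13 + 12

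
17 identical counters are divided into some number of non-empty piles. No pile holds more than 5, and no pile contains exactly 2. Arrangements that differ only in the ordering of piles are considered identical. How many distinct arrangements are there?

A partial list (first 12 by largest part):
1+1+5+5+5
3+4+5+5
1+1+1+4+5+5
1+3+3+5+5
1+1+1+1+3+5+5
1+1+1+1+1+1+1+5+5
4+4+4+5
1+3+4+4+5
1+1+1+1+4+4+5
1+1+3+3+4+5
1+1+1+1+1+3+4+5
1+1+1+1+1+1+1+1+4+5
…and 23 more, for 35 total.

35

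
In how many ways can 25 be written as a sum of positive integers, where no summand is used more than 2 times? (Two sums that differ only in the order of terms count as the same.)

513

Systematic enumeration (by largest part, then next-largest, …) yields 513.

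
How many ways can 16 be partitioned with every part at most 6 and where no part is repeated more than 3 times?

58

There are too many to list fully; the first 12 (by largest part) are:
4, 6, 6
1, 3, 6, 6
2, 2, 6, 6
1, 1, 2, 6, 6
5, 5, 6
1, 4, 5, 6
2, 3, 5, 6
1, 1, 3, 5, 6
1, 2, 2, 5, 6
1, 1, 1, 2, 5, 6
2, 4, 4, 6
1, 1, 4, 4, 6
…and 46 more, for 58 total.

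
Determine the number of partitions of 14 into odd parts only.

They are:
1 + 13
3 + 11
1 + 1 + 1 + 11
5 + 9
1 + 1 + 3 + 9
1 + 1 + 1 + 1 + 1 + 9
7 + 7
1 + 1 + 5 + 7
1 + 3 + 3 + 7
1 + 1 + 1 + 1 + 3 + 7
1 + 1 + 1 + 1 + 1 + 1 + 1 + 7
1 + 3 + 5 + 5
1 + 1 + 1 + 1 + 5 + 5
3 + 3 + 3 + 5
1 + 1 + 1 + 3 + 3 + 5
1 + 1 + 1 + 1 + 1 + 1 + 3 + 5
1 + 1 + 1 + 1 + 1 + 1 + 1 + 1 + 1 + 5
1 + 1 + 3 + 3 + 3 + 3
1 + 1 + 1 + 1 + 1 + 3 + 3 + 3
1 + 1 + 1 + 1 + 1 + 1 + 1 + 1 + 3 + 3
1 + 1 + 1 + 1 + 1 + 1 + 1 + 1 + 1 + 1 + 1 + 3
1 + 1 + 1 + 1 + 1 + 1 + 1 + 1 + 1 + 1 + 1 + 1 + 1 + 1

22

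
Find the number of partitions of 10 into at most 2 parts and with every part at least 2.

5

The partitions of 10 that satisfy the conditions:
10
8 + 2
7 + 3
6 + 4
5 + 5
Counting gives 5.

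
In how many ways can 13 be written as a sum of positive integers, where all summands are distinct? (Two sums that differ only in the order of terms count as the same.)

Listing the qualifying partitions of 13:
13
12 + 1
11 + 2
10 + 3
10 + 2 + 1
9 + 4
9 + 3 + 1
8 + 5
8 + 4 + 1
8 + 3 + 2
7 + 6
7 + 5 + 1
7 + 4 + 2
7 + 3 + 2 + 1
6 + 5 + 2
6 + 4 + 3
6 + 4 + 2 + 1
5 + 4 + 3 + 1
Counting gives 18.

18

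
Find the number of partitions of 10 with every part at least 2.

The partitions of 10 that satisfy the conditions:
10
8 + 2
7 + 3
6 + 4
6 + 2 + 2
5 + 5
5 + 3 + 2
4 + 4 + 2
4 + 3 + 3
4 + 2 + 2 + 2
3 + 3 + 2 + 2
2 + 2 + 2 + 2 + 2
Counting gives 12.

12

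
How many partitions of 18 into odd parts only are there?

There are too many to list fully; the first 12 (by largest part) are:
1+17
3+15
1+1+1+15
5+13
1+1+3+13
1+1+1+1+1+13
7+11
1+1+5+11
1+3+3+11
1+1+1+1+3+11
1+1+1+1+1+1+1+11
9+9
…and 34 more, for 46 total.

46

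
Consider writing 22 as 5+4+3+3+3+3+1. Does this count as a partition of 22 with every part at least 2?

The parts sum to 22, and the condition 'every summand is at least 2' is violated.

No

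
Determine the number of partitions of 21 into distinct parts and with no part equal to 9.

63

A partial list (first 12 by largest part):
21
1, 20
2, 19
3, 18
1, 2, 18
4, 17
1, 3, 17
5, 16
1, 4, 16
2, 3, 16
6, 15
1, 5, 15
…and 51 more, for 63 total.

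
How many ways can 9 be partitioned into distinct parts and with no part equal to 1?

Enumerating:
9
2, 7
3, 6
4, 5
2, 3, 4
That's 5 in total.

5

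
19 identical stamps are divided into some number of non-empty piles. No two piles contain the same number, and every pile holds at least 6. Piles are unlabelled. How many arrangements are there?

5

The partitions of 19 that satisfy the conditions:
19
6 + 13
7 + 12
8 + 11
9 + 10
Counting gives 5.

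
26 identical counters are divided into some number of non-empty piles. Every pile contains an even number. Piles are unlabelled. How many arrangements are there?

101

Counting exhaustively, 101 partitions satisfy the conditions.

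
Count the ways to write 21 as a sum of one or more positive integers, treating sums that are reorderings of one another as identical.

There are 792 such partitions.

792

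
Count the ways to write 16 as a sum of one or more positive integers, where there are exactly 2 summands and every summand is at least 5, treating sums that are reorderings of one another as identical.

They are:
11 + 5
10 + 6
9 + 7
8 + 8
That's 4 in total.

4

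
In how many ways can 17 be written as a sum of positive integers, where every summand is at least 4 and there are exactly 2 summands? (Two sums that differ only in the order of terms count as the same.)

Enumerating:
13,4
12,5
11,6
10,7
9,8
Counting gives 5.

5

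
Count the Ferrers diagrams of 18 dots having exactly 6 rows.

58

A partial list (first 12 by largest part):
13, 1, 1, 1, 1, 1
12, 2, 1, 1, 1, 1
11, 3, 1, 1, 1, 1
11, 2, 2, 1, 1, 1
10, 4, 1, 1, 1, 1
10, 3, 2, 1, 1, 1
10, 2, 2, 2, 1, 1
9, 5, 1, 1, 1, 1
9, 4, 2, 1, 1, 1
9, 3, 3, 1, 1, 1
9, 3, 2, 2, 1, 1
9, 2, 2, 2, 2, 1
…and 46 more, for 58 total.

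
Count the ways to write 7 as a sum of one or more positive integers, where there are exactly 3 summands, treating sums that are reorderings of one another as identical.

4

Listing the qualifying partitions of 7:
1,1,5
1,2,4
1,3,3
2,2,3
Counting gives 4.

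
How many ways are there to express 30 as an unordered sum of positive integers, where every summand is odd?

296

Direct enumeration gives 296 partitions.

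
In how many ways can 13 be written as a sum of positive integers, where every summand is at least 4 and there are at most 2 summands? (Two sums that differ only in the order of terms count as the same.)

Listing the qualifying partitions of 13:
13
9, 4
8, 5
7, 6
That's 4 in total.

4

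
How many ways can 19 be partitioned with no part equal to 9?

448

Direct enumeration gives 448 partitions.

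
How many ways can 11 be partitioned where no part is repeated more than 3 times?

38

There are too many to list fully; the first 12 (by largest part) are:
11
10,1
9,2
9,1,1
8,3
8,2,1
8,1,1,1
7,4
7,3,1
7,2,2
7,2,1,1
6,5
…and 26 more, for 38 total.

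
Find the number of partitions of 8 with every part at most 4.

15

Enumerating:
4+4
1+3+4
2+2+4
1+1+2+4
1+1+1+1+4
2+3+3
1+1+3+3
1+2+2+3
1+1+1+2+3
1+1+1+1+1+3
2+2+2+2
1+1+2+2+2
1+1+1+1+2+2
1+1+1+1+1+1+2
1+1+1+1+1+1+1+1
That's 15 in total.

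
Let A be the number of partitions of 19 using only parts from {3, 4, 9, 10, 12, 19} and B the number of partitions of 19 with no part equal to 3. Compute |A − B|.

Partitions of 19 using only parts from {3, 4, 9, 10, 12, 19}: 7.
Partitions of 19 with no part equal to 3: 259.
|7 − 259| = 252.

252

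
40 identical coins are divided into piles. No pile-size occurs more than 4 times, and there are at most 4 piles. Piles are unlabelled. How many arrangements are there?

632

There are 632 such partitions.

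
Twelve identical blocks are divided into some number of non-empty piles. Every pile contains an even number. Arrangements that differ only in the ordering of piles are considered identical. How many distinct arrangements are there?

11

The partitions of 12 that satisfy the conditions:
12
10,2
8,4
8,2,2
6,6
6,4,2
6,2,2,2
4,4,4
4,4,2,2
4,2,2,2,2
2,2,2,2,2,2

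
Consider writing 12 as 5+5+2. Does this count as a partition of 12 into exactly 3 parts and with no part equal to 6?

Yes

The parts sum to 12, and the condition 'there are exactly 3 summands' holds; the condition 'no summand equals 6' holds.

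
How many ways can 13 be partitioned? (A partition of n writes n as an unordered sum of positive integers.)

101

Direct enumeration gives 101 partitions.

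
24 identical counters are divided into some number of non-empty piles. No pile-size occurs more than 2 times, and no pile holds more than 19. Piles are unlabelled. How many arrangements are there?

421

Direct enumeration gives 421 partitions.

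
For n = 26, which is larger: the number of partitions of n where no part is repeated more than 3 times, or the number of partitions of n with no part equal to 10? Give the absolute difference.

1145

Partitions of 26 where no part is repeated more than 3 times: 1060.
Partitions of 26 with no part equal to 10: 2205.
|1060 − 2205| = 1145.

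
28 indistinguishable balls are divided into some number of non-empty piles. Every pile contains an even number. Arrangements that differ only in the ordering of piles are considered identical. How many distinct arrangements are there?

Counting exhaustively, 135 partitions satisfy the conditions.

135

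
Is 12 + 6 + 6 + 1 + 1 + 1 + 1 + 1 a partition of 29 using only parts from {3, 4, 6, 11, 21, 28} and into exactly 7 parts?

The parts sum to 29, and the condition 'each summand belongs to {3, 4, 6, 11, 21, 28}' is violated.

No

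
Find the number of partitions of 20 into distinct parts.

There are too many to list fully; the first 12 (by largest part) are:
20
19+1
18+2
17+3
17+2+1
16+4
16+3+1
15+5
15+4+1
15+3+2
14+6
14+5+1
…and 52 more, for 64 total.

64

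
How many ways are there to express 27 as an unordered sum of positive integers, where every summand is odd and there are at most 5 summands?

57

A partial list (first 12 by largest part):
27
25,1,1
23,3,1
23,1,1,1,1
21,5,1
21,3,3
21,3,1,1,1
19,7,1
19,5,3
19,5,1,1,1
19,3,3,1,1
17,9,1
…and 45 more, for 57 total.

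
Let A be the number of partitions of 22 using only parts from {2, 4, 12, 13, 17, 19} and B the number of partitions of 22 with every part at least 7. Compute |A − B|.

Partitions of 22 using only parts from {2, 4, 12, 13, 17, 19}: 9.
Partitions of 22 with every part at least 7: 7.
|9 − 7| = 2.

2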